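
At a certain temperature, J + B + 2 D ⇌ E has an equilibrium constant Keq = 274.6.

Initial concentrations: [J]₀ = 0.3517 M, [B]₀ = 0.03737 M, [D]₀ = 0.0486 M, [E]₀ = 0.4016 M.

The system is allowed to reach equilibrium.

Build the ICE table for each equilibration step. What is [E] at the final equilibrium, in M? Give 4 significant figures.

[E]_eq = 0.3393 M

Q₀ = 1.2937e+04 vs Keq = 274.6 ⇒ Q>K, reverse
Step 1:
                   J          B          D          E
  I           0.3517    0.03737     0.0486     0.4016
  C          0.06225    0.06225     0.1245   -0.06225
  E            0.414    0.09962     0.1731     0.3393
  solve Keq expr → x = -0.06225; check Q = 274.6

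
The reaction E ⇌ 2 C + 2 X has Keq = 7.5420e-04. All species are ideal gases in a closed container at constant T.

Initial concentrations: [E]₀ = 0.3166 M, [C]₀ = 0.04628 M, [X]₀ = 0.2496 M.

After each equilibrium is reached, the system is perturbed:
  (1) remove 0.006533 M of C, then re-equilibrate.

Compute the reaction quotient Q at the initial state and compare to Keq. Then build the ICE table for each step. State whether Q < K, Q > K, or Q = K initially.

Q₀ = 4.2147e-04 vs Keq = 7.5420e-04 ⇒ Q<K, forward
Step 1:
                   E          C          X
  init        0.3166    0.04628     0.2496
  Δ        -0.006089    0.01218    0.01218
  eq          0.3105    0.05846     0.2618
  solve Keq expr → x = 0.006089; check Q = 7.5420e-04
Then remove 0.006533 M of C.
Step 2:
                   E          C          X
  init        0.3105    0.05193     0.2618
  Δ        -0.002582   0.005163   0.005163
  eq          0.3079    0.05709     0.2669
  solve Keq expr → x = 0.002582; check Q = 7.5420e-04

Q₀ = 4.2147e-04; Q < K (proceeds forward)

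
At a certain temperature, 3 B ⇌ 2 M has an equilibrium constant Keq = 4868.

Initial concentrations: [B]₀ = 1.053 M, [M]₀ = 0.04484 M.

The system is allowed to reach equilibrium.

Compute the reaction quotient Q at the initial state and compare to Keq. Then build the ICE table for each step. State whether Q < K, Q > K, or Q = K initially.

Q₀ = 0.001722; Q < K (proceeds forward)

Q₀ = 0.001722 vs Keq = 4868 ⇒ Q<K, forward
Step 1:
                   B          M
  Initial      1.053    0.04484
  Change      -1.006     0.6705
  Equil       0.0472     0.7154
  solve Keq expr → x = 0.3353; check Q = 4868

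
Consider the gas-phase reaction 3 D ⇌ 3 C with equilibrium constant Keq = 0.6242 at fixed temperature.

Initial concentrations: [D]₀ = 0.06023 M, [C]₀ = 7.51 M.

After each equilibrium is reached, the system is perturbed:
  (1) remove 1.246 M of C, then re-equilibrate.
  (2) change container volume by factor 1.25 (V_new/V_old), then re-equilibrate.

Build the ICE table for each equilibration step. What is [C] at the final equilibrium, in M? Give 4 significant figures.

[C]_eq = 2.331 M

Q₀ = 1.9386e+06 vs Keq = 0.6242 ⇒ Q>K, reverse
Step 1:
                   D          C
  Initial    0.06023       7.51
  Change       4.022     -4.022
  Equil        4.082      3.488
  solve Keq expr → x = -1.341; check Q = 0.6242
Then remove 1.246 M of C.
Step 2:
                   D          C
  Initial      4.082      2.242
  Change     -0.6718     0.6718
  Equil         3.41      2.914
  solve Keq expr → x = 0.2239; check Q = 0.6242
Then change container volume by factor 1.25 (V_new/V_old).
Step 3:
                   D          C
  Initial      2.728      2.331
  Change           0          0
  Equil        2.728      2.331
  solve Keq expr → x = 0; check Q = 0.6242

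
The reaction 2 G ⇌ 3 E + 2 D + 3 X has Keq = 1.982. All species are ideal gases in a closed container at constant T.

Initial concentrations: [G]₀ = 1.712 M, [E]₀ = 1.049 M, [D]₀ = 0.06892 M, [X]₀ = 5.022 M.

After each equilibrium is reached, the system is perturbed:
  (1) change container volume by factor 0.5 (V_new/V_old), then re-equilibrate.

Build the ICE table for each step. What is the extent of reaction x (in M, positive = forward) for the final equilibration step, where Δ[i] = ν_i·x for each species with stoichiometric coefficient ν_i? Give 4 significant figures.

Q₀ = 0.2369 vs Keq = 1.982 ⇒ Q<K, forward
Step 1:
                    G           E           D           X
  init          1.712       1.049     0.06892       5.022
  Δ          -0.08478      0.1272     0.08478      0.1272
  eq            1.627       1.176      0.1537       5.149
  solve Keq expr → x = 0.04239; check Q = 1.982
Then change container volume by factor 0.5 (V_new/V_old).
Step 2:
                    G           E           D           X
  init          3.254       2.352      0.3074        10.3
  Δ            0.2506     -0.3759     -0.2506     -0.3759
  eq            3.505       1.976     0.05682       9.922
  solve Keq expr → x = -0.1253; check Q = 1.982

x = -0.1253 M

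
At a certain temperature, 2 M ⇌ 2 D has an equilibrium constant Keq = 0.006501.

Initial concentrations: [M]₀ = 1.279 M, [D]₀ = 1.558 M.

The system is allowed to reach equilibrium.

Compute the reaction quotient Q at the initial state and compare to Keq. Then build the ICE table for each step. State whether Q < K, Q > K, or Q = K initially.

Q₀ = 1.484 vs Keq = 0.006501 ⇒ Q>K, reverse
Step 1:
                   M          D
  I            1.279      1.558
  C            1.346     -1.346
  E            2.625     0.2117
  solve Keq expr → x = -0.6732; check Q = 0.006501

Q₀ = 1.484; Q > K (proceeds reverse)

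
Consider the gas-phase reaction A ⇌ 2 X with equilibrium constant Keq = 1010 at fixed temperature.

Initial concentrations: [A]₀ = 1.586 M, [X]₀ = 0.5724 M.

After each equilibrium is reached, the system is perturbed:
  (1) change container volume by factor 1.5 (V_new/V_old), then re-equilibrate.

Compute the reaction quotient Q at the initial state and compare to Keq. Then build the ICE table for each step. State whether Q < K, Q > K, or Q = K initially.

Q₀ = 0.2066 vs Keq = 1010 ⇒ Q<K, forward
Step 1:
                  A         X
  I           1.586    0.5724
  C          -1.572     3.145
  E         0.01368     3.717
  solve Keq expr → x = 1.572; check Q = 1010
Then change container volume by factor 1.5 (V_new/V_old).
Step 2:
                  A         X
  I         0.00912     2.478
  C        -0.00301  0.006021
  E        0.006109     2.484
  solve Keq expr → x = 0.00301; check Q = 1010

Q₀ = 0.2066; Q < K (proceeds forward)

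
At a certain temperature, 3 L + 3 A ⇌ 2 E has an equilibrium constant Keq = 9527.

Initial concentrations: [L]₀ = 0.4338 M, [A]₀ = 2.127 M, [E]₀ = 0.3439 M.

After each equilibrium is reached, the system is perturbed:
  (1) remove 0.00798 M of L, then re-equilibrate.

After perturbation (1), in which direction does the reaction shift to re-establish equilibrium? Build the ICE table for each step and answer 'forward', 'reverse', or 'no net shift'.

Q₀ = 0.1506 vs Keq = 9527 ⇒ Q<K, forward
Step 1:
                  L         A         E
  init       0.4338     2.127    0.3439
  Δ         -0.4138   -0.4138    0.2759
  eq        0.02001     1.713    0.6198
  solve Keq expr → x = 0.1379; check Q = 9527
Then remove 0.00798 M of L.
Step 2:
                  L         A         E
  init      0.01203     1.713    0.6198
  Δ        0.007778  0.007778 -0.005185
  eq        0.01981     1.721    0.6146
  solve Keq expr → x = -0.002593; check Q = 9527

Direction: reverse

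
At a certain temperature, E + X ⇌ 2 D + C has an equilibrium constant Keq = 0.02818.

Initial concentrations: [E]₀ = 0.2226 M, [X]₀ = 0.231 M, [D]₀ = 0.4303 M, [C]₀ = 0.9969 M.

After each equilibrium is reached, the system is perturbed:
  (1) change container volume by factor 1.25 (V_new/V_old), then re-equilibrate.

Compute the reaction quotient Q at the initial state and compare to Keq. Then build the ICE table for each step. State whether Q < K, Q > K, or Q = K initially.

Q₀ = 3.59; Q > K (proceeds reverse)

Q₀ = 3.59 vs Keq = 0.02818 ⇒ Q>K, reverse
Step 1:
                    E           X           D           C
  I            0.2226       0.231      0.4303      0.9969
  C            0.1776      0.1776     -0.3553     -0.1776
  E            0.4002      0.4086     0.07501      0.8193
  solve Keq expr → x = -0.1776; check Q = 0.02818
Then change container volume by factor 1.25 (V_new/V_old).
Step 2:
                    E           X           D           C
  I            0.3202      0.3269     0.06001      0.6554
  C         -0.003137   -0.003137    0.006274    0.003137
  E            0.3171      0.3238     0.06628      0.6585
  solve Keq expr → x = 0.003137; check Q = 0.02818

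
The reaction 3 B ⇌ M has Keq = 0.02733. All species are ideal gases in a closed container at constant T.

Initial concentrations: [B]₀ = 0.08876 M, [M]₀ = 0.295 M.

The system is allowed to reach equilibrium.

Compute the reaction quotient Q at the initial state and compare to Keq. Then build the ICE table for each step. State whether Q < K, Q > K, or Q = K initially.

Q₀ = 421.9; Q > K (proceeds reverse)

Q₀ = 421.9 vs Keq = 0.02733 ⇒ Q>K, reverse
Step 1:
                   B          M
  I          0.08876      0.295
  C           0.8229    -0.2743
  E           0.9116    0.02071
  solve Keq expr → x = -0.2743; check Q = 0.02733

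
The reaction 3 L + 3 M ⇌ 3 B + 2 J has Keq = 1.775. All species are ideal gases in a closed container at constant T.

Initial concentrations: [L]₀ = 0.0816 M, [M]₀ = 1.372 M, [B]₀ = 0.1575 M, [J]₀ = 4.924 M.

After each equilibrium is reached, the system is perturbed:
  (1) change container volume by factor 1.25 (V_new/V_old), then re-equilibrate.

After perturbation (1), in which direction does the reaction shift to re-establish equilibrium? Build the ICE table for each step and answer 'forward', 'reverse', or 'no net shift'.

Direction: reverse

Q₀ = 67.51 vs Keq = 1.775 ⇒ Q>K, reverse
Step 1:
                  L         M         B         J
  init       0.0816     1.372    0.1575     4.924
  Δ          0.0673    0.0673   -0.0673  -0.04487
  eq         0.1489     1.439    0.0902     4.879
  solve Keq expr → x = -0.02243; check Q = 1.775
Then change container volume by factor 1.25 (V_new/V_old).
Step 2:
                  L         M         B         J
  init       0.1191     1.151   0.07216     3.903
  Δ        0.003174  0.003174 -0.003174 -0.002116
  eq         0.1223     1.155   0.06899     3.901
  solve Keq expr → x = -0.001058; check Q = 1.775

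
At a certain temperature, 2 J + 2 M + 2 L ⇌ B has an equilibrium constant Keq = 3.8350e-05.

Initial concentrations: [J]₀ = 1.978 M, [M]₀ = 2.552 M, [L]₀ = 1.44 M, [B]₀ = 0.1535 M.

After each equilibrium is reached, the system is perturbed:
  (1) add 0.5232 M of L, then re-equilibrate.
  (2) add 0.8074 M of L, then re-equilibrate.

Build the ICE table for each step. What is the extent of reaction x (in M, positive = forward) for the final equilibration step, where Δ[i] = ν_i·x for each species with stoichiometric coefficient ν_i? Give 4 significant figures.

Q₀ = 0.002905 vs Keq = 3.8350e-05 ⇒ Q>K, reverse
Step 1:
                  J         M         L         B
  Initial     1.978     2.552      1.44    0.1535
  Change     0.2973    0.2973    0.2973   -0.1486
  Equil       2.275     2.849     1.737  0.004864
  solve Keq expr → x = -0.1486; check Q = 3.8350e-05
Then add 0.5232 M of L.
Step 2:
                  J         M         L         B
  Initial     2.275     2.849      2.26  0.004864
  Change  -0.006481 -0.006481 -0.006481   0.00324
  Equil       2.269     2.843     2.254  0.008105
  solve Keq expr → x = 0.00324; check Q = 3.8350e-05
Then add 0.8074 M of L.
Step 3:
                  J         M         L         B
  Initial     2.269     2.843     3.061  0.008105
  Change   -0.01284  -0.01284  -0.01284  0.006422
  Equil       2.256      2.83     3.049   0.01453
  solve Keq expr → x = 0.006422; check Q = 3.8350e-05

x = 0.006422 M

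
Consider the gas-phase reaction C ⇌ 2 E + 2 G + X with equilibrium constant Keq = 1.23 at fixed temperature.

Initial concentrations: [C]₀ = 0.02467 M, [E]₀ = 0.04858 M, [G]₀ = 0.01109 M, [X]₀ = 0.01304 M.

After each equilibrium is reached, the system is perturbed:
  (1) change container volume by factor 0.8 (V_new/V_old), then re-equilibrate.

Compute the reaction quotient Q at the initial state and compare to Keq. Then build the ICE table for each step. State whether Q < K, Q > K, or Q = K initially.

Q₀ = 1.5342e-07; Q < K (proceeds forward)

Q₀ = 1.5342e-07 vs Keq = 1.23 ⇒ Q<K, forward
Step 1:
                   C          E          G          X
  I          0.02467    0.04858    0.01109    0.01304
  C         -0.02467    0.04934    0.04934    0.02467
  E       1.0733e-06    0.09792    0.06043    0.03771
  solve Keq expr → x = 0.02467; check Q = 1.23
Then change container volume by factor 0.8 (V_new/V_old).
Step 2:
                   C          E          G          X
  I       1.3417e-06     0.1224    0.07553    0.04714
  C       1.9332e-06 -3.8664e-06 -3.8664e-06 -1.9332e-06
  E       3.2749e-06     0.1224    0.07553    0.04713
  solve Keq expr → x = -1.9332e-06; check Q = 1.23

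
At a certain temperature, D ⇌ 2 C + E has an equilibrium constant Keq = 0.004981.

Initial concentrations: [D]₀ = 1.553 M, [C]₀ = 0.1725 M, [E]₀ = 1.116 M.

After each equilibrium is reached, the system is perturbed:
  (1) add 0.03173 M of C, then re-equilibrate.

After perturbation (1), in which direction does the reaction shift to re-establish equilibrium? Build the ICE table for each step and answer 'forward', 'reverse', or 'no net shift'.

Q₀ = 0.02138 vs Keq = 0.004981 ⇒ Q>K, reverse
Step 1:
                    D           C           E
  Initial       1.553      0.1725       1.116
  Change      0.04321    -0.08641    -0.04321
  Equil         1.596     0.08609       1.073
  solve Keq expr → x = -0.04321; check Q = 0.004981
Then add 0.03173 M of C.
Step 2:
                    D           C           E
  Initial       1.596      0.1178       1.073
  Change      0.01535    -0.03069    -0.01535
  Equil         1.612     0.08713       1.057
  solve Keq expr → x = -0.01535; check Q = 0.004981

Direction: reverse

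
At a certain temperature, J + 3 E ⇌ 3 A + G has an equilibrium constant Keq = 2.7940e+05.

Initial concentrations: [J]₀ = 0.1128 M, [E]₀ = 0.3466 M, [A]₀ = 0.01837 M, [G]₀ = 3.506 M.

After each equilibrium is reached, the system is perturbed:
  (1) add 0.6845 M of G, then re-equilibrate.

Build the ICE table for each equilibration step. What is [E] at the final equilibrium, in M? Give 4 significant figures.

[E]_eq = 0.03788 M

Q₀ = 0.004627 vs Keq = 2.7940e+05 ⇒ Q<K, forward
Step 1:
                  J         E         A         G
  Initial    0.1128    0.3466   0.01837     3.506
  Change    -0.1034   -0.3101    0.3101    0.1034
  Equil    0.009428   0.03648    0.3285     3.609
  solve Keq expr → x = 0.1034; check Q = 2.7940e+05
Then add 0.6845 M of G.
Step 2:
                  J         E         A         G
  Initial  0.009428   0.03648    0.3285     4.294
  Change  4.6519e-04  0.001396 -0.001396 -4.6519e-04
  Equil    0.009893   0.03788    0.3271     4.293
  solve Keq expr → x = -4.6519e-04; check Q = 2.7940e+05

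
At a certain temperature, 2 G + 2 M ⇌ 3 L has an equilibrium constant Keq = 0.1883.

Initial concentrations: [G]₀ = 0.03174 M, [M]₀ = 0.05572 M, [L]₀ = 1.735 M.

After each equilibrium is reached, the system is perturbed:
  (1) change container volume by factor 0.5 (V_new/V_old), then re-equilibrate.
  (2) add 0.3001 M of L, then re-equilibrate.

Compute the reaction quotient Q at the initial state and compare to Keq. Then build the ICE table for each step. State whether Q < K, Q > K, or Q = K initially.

Q₀ = 1.6698e+06; Q > K (proceeds reverse)

Q₀ = 1.6698e+06 vs Keq = 0.1883 ⇒ Q>K, reverse
Step 1:
                  G         M         L
  Initial   0.03174   0.05572     1.735
  Change     0.8351    0.8351    -1.253
  Equil      0.8668    0.8908    0.4824
  solve Keq expr → x = -0.4175; check Q = 0.1883
Then change container volume by factor 0.5 (V_new/V_old).
Step 2:
                  G         M         L
  Initial     1.734     1.782    0.9648
  Change    -0.1039   -0.1039    0.1559
  Equil        1.63     1.678     1.121
  solve Keq expr → x = 0.05196; check Q = 0.1883
Then add 0.3001 M of L.
Step 3:
                  G         M         L
  Initial      1.63     1.678     1.421
  Change     0.1243    0.1243   -0.1864
  Equil       1.754     1.802     1.234
  solve Keq expr → x = -0.06213; check Q = 0.1883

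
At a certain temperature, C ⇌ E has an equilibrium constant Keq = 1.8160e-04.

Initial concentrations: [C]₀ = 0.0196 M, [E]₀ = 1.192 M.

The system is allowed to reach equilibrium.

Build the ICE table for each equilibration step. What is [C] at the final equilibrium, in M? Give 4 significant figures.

Q₀ = 60.82 vs Keq = 1.8160e-04 ⇒ Q>K, reverse
Step 1:
                   C          E
  init        0.0196      1.192
  Δ            1.192     -1.192
  eq           1.211 2.1999e-04
  solve Keq expr → x = -1.192; check Q = 1.8160e-04

[C]_eq = 1.211 M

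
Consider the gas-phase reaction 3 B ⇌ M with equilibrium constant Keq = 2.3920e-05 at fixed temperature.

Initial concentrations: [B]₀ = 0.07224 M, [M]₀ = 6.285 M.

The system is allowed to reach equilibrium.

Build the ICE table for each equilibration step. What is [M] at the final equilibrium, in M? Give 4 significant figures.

Q₀ = 1.6671e+04 vs Keq = 2.3920e-05 ⇒ Q>K, reverse
Step 1:
                  B         M
  init      0.07224     6.285
  Δ            18.4    -6.134
  eq          18.47    0.1508
  solve Keq expr → x = -6.134; check Q = 2.3920e-05

[M]_eq = 0.1508 M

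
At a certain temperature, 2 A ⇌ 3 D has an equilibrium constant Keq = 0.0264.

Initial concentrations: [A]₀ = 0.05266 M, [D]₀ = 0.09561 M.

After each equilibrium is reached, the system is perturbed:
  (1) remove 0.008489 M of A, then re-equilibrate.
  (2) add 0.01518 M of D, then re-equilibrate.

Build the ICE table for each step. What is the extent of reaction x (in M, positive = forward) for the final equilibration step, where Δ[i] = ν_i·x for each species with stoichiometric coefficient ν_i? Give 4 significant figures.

Q₀ = 0.3152 vs Keq = 0.0264 ⇒ Q>K, reverse
Step 1:
                   A          D
  Initial    0.05266    0.09561
  Change     0.02699   -0.04049
  Equil      0.07965    0.05512
  solve Keq expr → x = -0.0135; check Q = 0.0264
Then remove 0.008489 M of A.
Step 2:
                   A          D
  Initial    0.07116    0.05512
  Change    0.002018  -0.003027
  Equil      0.07318     0.0521
  solve Keq expr → x = -0.001009; check Q = 0.0264
Then add 0.01518 M of D.
Step 3:
                   A          D
  Initial    0.07318    0.06728
  Change    0.007719   -0.01158
  Equil       0.0809     0.0557
  solve Keq expr → x = -0.003859; check Q = 0.0264

x = -0.003859 M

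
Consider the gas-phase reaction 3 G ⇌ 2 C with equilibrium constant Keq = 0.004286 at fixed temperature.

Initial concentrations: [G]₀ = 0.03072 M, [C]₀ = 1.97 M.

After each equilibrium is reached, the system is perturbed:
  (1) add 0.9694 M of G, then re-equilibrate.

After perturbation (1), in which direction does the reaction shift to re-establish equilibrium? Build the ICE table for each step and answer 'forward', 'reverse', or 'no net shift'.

Direction: forward

Q₀ = 1.3387e+05 vs Keq = 0.004286 ⇒ Q>K, reverse
Step 1:
                    G           C
  I           0.03072        1.97
  C             2.548      -1.699
  E             2.579      0.2711
  solve Keq expr → x = -0.8494; check Q = 0.004286
Then add 0.9694 M of G.
Step 2:
                    G           C
  I             3.548      0.2711
  C            -0.196      0.1307
  E             3.352      0.4018
  solve Keq expr → x = 0.06535; check Q = 0.004286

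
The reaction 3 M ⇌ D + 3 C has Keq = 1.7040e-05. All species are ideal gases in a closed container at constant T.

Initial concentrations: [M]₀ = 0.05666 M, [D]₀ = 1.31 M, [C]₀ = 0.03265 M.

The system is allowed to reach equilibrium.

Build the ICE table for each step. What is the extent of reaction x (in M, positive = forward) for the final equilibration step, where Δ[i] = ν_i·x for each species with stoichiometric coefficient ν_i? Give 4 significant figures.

x = -0.0102 M

Q₀ = 0.2507 vs Keq = 1.7040e-05 ⇒ Q>K, reverse
Step 1:
                   M          D          C
  Initial    0.05666       1.31    0.03265
  Change     0.03059    -0.0102   -0.03059
  Equil      0.08725        1.3   0.002057
  solve Keq expr → x = -0.0102; check Q = 1.7040e-05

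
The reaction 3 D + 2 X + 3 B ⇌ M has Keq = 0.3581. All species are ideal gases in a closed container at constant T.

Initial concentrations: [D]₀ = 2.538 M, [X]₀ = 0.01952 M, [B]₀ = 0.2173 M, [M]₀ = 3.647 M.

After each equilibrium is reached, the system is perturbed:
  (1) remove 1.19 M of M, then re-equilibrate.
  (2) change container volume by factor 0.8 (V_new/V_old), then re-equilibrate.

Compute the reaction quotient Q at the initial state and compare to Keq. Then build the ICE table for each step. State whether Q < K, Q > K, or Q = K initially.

Q₀ = 5.7059e+04 vs Keq = 0.3581 ⇒ Q>K, reverse
Step 1:
                   D          X          B          M
  I            2.538    0.01952     0.2173      3.647
  C           0.7633     0.5089     0.7633    -0.2544
  E            3.301     0.5284     0.9806      3.393
  solve Keq expr → x = -0.2544; check Q = 0.3581
Then remove 1.19 M of M.
Step 2:
                   D          X          B          M
  I            3.301     0.5284     0.9806      2.203
  C         -0.06298   -0.04198   -0.06298    0.02099
  E            3.238     0.4864     0.9177      2.224
  solve Keq expr → x = 0.02099; check Q = 0.3581
Then change container volume by factor 0.8 (V_new/V_old).
Step 3:
                   D          X          B          M
  I            4.048      0.608      1.147      2.779
  C          -0.2449    -0.1633    -0.2449    0.08163
  E            3.803     0.4448     0.9022      2.861
  solve Keq expr → x = 0.08163; check Q = 0.3581

Q₀ = 5.7059e+04; Q > K (proceeds reverse)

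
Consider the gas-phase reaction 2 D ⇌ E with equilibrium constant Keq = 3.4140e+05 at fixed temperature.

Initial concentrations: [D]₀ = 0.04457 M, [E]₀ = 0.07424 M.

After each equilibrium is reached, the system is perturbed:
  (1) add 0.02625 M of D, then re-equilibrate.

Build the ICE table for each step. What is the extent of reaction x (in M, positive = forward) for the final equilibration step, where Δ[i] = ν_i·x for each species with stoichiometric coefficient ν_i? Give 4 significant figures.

x = 0.01311 M

Q₀ = 37.37 vs Keq = 3.4140e+05 ⇒ Q<K, forward
Step 1:
                  D         E
  I         0.04457   0.07424
  C        -0.04404   0.02202
  E       5.3099e-04   0.09626
  solve Keq expr → x = 0.02202; check Q = 3.4140e+05
Then add 0.02625 M of D.
Step 2:
                  D         E
  I         0.02678   0.09626
  C        -0.02622   0.01311
  E       5.6599e-04    0.1094
  solve Keq expr → x = 0.01311; check Q = 3.4140e+05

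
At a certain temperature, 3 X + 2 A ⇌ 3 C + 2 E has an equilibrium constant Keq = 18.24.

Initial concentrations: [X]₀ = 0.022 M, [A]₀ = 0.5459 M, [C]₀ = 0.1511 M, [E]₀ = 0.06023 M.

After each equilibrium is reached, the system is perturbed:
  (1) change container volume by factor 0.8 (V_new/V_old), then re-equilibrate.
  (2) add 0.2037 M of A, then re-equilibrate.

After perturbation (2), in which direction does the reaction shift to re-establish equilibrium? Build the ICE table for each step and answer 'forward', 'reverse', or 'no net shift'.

Direction: forward

Q₀ = 3.944 vs Keq = 18.24 ⇒ Q<K, forward
Step 1:
                  X         A         C         E
  init        0.022    0.5459    0.1511   0.06023
  Δ       -0.007328 -0.004886  0.007328  0.004886
  eq        0.01467     0.541    0.1584   0.06512
  solve Keq expr → x = 0.002443; check Q = 18.24
Then change container volume by factor 0.8 (V_new/V_old).
Step 2:
                  X         A         C         E
  init      0.01834    0.6763     0.198   0.08139
  Δ               0         0         0         0
  eq        0.01834    0.6763     0.198   0.08139
  solve Keq expr → x = 0; check Q = 18.24
Then add 0.2037 M of A.
Step 3:
                  X         A         C         E
  init      0.01834      0.88     0.198   0.08139
  Δ       -0.002522 -0.001682  0.002522  0.001682
  eq        0.01582    0.8783    0.2006   0.08308
  solve Keq expr → x = 8.4080e-04; check Q = 18.24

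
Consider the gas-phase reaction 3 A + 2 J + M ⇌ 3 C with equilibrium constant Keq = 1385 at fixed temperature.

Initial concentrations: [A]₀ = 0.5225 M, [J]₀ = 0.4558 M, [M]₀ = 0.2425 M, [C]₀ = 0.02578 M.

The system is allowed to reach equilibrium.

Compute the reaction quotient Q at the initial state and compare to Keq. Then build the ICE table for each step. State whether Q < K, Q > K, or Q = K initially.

Q₀ = 0.002384; Q < K (proceeds forward)

Q₀ = 0.002384 vs Keq = 1385 ⇒ Q<K, forward
Step 1:
                    A           J           M           C
  init         0.5225      0.4558      0.2425     0.02578
  Δ           -0.3446     -0.2298     -0.1149      0.3446
  eq           0.1779       0.226      0.1276      0.3704
  solve Keq expr → x = 0.1149; check Q = 1385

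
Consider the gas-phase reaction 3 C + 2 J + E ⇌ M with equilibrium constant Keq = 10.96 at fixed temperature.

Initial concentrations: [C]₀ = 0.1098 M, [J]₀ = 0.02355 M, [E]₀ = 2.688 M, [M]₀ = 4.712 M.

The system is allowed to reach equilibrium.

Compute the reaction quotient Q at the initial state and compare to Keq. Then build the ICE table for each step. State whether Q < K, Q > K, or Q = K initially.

Q₀ = 2.3877e+06; Q > K (proceeds reverse)

Q₀ = 2.3877e+06 vs Keq = 10.96 ⇒ Q>K, reverse
Step 1:
                    C           J           E           M
  Initial      0.1098     0.02355       2.688       4.712
  Change        0.714       0.476       0.238      -0.238
  Equil        0.8238      0.4995       2.926       4.474
  solve Keq expr → x = -0.238; check Q = 10.96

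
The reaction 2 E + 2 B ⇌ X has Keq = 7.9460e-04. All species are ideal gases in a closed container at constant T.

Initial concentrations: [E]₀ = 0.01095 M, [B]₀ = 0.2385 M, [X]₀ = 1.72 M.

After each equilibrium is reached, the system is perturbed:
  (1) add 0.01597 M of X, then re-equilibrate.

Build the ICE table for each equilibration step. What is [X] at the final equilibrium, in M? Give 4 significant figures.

Q₀ = 2.5219e+05 vs Keq = 7.9460e-04 ⇒ Q>K, reverse
Step 1:
                   E          B          X
  Initial    0.01095     0.2385       1.72
  Change       3.237      3.237     -1.619
  Equil        3.248      3.476     0.1013
  solve Keq expr → x = -1.619; check Q = 7.9460e-04
Then add 0.01597 M of X.
Step 2:
                   E          B          X
  Initial      3.248      3.476     0.1173
  Change     0.02567    0.02567   -0.01284
  Equil        3.274      3.502     0.1044
  solve Keq expr → x = -0.01284; check Q = 7.9460e-04

[X]_eq = 0.1044 M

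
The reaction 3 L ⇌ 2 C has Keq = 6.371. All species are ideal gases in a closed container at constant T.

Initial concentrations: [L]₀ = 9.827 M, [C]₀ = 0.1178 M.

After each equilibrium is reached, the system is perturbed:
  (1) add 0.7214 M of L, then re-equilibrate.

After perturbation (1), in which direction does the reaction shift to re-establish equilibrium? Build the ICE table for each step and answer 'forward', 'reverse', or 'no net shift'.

Q₀ = 1.4623e-05 vs Keq = 6.371 ⇒ Q<K, forward
Step 1:
                    L           C
  I             9.827      0.1178
  C            -8.138       5.425
  E             1.689       5.543
  solve Keq expr → x = 2.713; check Q = 6.371
Then add 0.7214 M of L.
Step 2:
                    L           C
  I             2.411       5.543
  C           -0.6363      0.4242
  E             1.775       5.967
  solve Keq expr → x = 0.2121; check Q = 6.371

Direction: forward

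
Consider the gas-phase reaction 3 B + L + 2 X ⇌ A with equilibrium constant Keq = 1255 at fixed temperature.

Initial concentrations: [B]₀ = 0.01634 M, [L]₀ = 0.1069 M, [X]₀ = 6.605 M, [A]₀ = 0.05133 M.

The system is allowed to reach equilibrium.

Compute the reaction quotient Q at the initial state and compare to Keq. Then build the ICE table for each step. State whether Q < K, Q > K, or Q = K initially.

Q₀ = 2523; Q > K (proceeds reverse)

Q₀ = 2523 vs Keq = 1255 ⇒ Q>K, reverse
Step 1:
                  B         L         X         A
  I         0.01634    0.1069     6.605   0.05133
  C        0.004012  0.001337  0.002674 -0.001337
  E         0.02035    0.1082     6.608   0.04999
  solve Keq expr → x = -0.001337; check Q = 1255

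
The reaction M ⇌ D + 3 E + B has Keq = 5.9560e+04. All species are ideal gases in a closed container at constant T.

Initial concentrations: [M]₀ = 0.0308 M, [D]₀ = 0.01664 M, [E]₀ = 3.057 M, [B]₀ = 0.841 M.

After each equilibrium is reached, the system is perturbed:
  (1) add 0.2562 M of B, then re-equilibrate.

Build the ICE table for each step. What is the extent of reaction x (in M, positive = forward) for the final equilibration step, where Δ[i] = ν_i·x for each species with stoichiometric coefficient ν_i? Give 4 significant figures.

x = -6.3669e-06 M

Q₀ = 12.98 vs Keq = 5.9560e+04 ⇒ Q<K, forward
Step 1:
                    M           D           E           B
  init         0.0308     0.01664       3.057       0.841
  Δ          -0.03078     0.03078     0.09233     0.03078
  eq       2.1680e-05     0.04742       3.149      0.8718
  solve Keq expr → x = 0.03078; check Q = 5.9560e+04
Then add 0.2562 M of B.
Step 2:
                    M           D           E           B
  init     2.1680e-05     0.04742       3.149       1.128
  Δ        6.3669e-06 -6.3669e-06 -1.9101e-05 -6.3669e-06
  eq       2.8047e-05     0.04741       3.149       1.128
  solve Keq expr → x = -6.3669e-06; check Q = 5.9560e+04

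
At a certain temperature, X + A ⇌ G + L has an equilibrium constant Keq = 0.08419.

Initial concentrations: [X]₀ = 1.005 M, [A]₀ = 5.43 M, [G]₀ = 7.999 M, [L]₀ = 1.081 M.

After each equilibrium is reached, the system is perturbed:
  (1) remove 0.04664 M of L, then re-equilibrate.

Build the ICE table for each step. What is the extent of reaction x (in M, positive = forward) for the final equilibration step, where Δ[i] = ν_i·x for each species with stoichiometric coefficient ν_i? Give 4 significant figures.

Q₀ = 1.585 vs Keq = 0.08419 ⇒ Q>K, reverse
Step 1:
                    X           A           G           L
  Initial       1.005        5.43       7.999       1.081
  Change        0.934       0.934      -0.934      -0.934
  Equil         1.939       6.364       7.065       0.147
  solve Keq expr → x = -0.934; check Q = 0.08419
Then remove 0.04664 M of L.
Step 2:
                    X           A           G           L
  Initial       1.939       6.364       7.065      0.1004
  Change      -0.0417     -0.0417      0.0417      0.0417
  Equil         1.897       6.322       7.107      0.1421
  solve Keq expr → x = 0.0417; check Q = 0.08419

x = 0.0417 M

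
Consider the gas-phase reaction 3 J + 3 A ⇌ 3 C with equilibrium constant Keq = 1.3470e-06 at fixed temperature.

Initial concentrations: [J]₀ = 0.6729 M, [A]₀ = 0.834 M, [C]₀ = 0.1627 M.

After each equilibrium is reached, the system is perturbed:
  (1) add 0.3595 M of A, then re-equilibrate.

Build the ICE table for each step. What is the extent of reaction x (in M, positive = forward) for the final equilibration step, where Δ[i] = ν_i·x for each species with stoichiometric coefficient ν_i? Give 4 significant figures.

x = 0.001068 M

Q₀ = 0.02437 vs Keq = 1.3470e-06 ⇒ Q>K, reverse
Step 1:
                   J          A          C
  Initial     0.6729      0.834     0.1627
  Change      0.1537     0.1537    -0.1537
  Equil       0.8266     0.9877   0.009016
  solve Keq expr → x = -0.05123; check Q = 1.3470e-06
Then add 0.3595 M of A.
Step 2:
                   J          A          C
  Initial     0.8266      1.347   0.009016
  Change   -0.003205  -0.003205   0.003205
  Equil       0.8234      1.344    0.01222
  solve Keq expr → x = 0.001068; check Q = 1.3470e-06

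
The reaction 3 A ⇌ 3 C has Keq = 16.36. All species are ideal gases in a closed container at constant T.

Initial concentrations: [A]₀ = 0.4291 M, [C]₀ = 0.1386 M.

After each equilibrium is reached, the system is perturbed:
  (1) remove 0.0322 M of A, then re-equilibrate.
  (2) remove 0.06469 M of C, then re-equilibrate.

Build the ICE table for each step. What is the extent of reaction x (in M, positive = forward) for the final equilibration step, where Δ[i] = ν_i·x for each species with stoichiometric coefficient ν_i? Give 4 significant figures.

x = 0.006094 M

Q₀ = 0.0337 vs Keq = 16.36 ⇒ Q<K, forward
Step 1:
                   A          C
  init        0.4291     0.1386
  Δ          -0.2687     0.2687
  eq          0.1604     0.4073
  solve Keq expr → x = 0.08956; check Q = 16.36
Then remove 0.0322 M of A.
Step 2:
                   A          C
  init        0.1282     0.4073
  Δ           0.0231    -0.0231
  eq          0.1513     0.3842
  solve Keq expr → x = -0.0077; check Q = 16.36
Then remove 0.06469 M of C.
Step 3:
                   A          C
  init        0.1513     0.3195
  Δ         -0.01828    0.01828
  eq           0.133     0.3378
  solve Keq expr → x = 0.006094; check Q = 16.36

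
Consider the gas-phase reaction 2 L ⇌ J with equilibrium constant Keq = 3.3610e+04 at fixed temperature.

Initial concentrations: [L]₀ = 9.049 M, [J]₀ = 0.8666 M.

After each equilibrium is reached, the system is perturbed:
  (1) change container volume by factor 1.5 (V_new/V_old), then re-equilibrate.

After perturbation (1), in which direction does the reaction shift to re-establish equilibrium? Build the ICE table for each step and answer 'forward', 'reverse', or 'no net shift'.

Q₀ = 0.01058 vs Keq = 3.3610e+04 ⇒ Q<K, forward
Step 1:
                  L         J
  init        9.049    0.8666
  Δ          -9.036     4.518
  eq        0.01266     5.385
  solve Keq expr → x = 4.518; check Q = 3.3610e+04
Then change container volume by factor 1.5 (V_new/V_old).
Step 2:
                  L         J
  init     0.008438      3.59
  Δ        0.001895 -9.4756e-04
  eq        0.01033     3.589
  solve Keq expr → x = -9.4756e-04; check Q = 3.3610e+04

Direction: reverse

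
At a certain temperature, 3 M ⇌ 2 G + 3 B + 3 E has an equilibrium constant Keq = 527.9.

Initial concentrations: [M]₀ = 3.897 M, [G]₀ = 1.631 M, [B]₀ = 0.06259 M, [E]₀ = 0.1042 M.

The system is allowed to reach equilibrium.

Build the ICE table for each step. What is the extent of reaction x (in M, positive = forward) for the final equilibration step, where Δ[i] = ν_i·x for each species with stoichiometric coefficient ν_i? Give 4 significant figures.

x = 0.7776 M

Q₀ = 1.2469e-08 vs Keq = 527.9 ⇒ Q<K, forward
Step 1:
                  M         G         B         E
  init        3.897     1.631   0.06259    0.1042
  Δ          -2.333     1.555     2.333     2.333
  eq          1.564     3.186     2.395     2.437
  solve Keq expr → x = 0.7776; check Q = 527.9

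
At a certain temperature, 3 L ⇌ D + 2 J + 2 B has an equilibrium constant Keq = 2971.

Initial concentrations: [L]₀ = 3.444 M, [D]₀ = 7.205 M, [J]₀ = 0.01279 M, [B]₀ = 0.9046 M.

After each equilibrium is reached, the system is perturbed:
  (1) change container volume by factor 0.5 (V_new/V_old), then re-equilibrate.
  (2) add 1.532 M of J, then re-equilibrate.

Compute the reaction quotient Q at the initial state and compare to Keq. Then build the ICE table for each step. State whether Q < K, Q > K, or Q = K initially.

Q₀ = 2.3610e-05; Q < K (proceeds forward)

Q₀ = 2.3610e-05 vs Keq = 2971 ⇒ Q<K, forward
Step 1:
                    L           D           J           B
  Initial       3.444       7.205     0.01279      0.9046
  Change        -2.99      0.9968       1.994       1.994
  Equil        0.4536       8.202       2.006       2.898
  solve Keq expr → x = 0.9968; check Q = 2971
Then change container volume by factor 0.5 (V_new/V_old).
Step 2:
                    L           D           J           B
  Initial      0.9072        16.4       4.013       5.796
  Change       0.4175     -0.1392     -0.2783     -0.2783
  Equil         1.325       16.26       3.734       5.518
  solve Keq expr → x = -0.1392; check Q = 2971
Then add 1.532 M of J.
Step 3:
                    L           D           J           B
  Initial       1.325       16.26       5.266       5.518
  Change       0.2657    -0.08856     -0.1771     -0.1771
  Equil          1.59       16.18       5.089       5.341
  solve Keq expr → x = -0.08856; check Q = 2971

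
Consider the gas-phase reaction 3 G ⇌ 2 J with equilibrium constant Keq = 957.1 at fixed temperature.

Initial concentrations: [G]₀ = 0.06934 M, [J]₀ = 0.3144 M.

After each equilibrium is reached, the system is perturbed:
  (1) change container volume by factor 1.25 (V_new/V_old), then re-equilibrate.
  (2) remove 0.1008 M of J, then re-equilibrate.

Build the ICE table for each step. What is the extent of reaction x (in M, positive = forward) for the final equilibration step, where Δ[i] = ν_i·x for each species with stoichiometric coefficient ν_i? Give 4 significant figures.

Q₀ = 296.5 vs Keq = 957.1 ⇒ Q<K, forward
Step 1:
                    G           J
  init        0.06934      0.3144
  Δ          -0.02104     0.01402
  eq           0.0483      0.3284
  solve Keq expr → x = 0.007012; check Q = 957.1
Then change container volume by factor 1.25 (V_new/V_old).
Step 2:
                    G           J
  init        0.03864      0.2627
  Δ          0.002787   -0.001858
  eq          0.04143      0.2609
  solve Keq expr → x = -9.2912e-04; check Q = 957.1
Then remove 0.1008 M of J.
Step 3:
                    G           J
  init        0.04143      0.1601
  Δ          -0.01064    0.007091
  eq          0.03079      0.1672
  solve Keq expr → x = 0.003545; check Q = 957.1

x = 0.003545 M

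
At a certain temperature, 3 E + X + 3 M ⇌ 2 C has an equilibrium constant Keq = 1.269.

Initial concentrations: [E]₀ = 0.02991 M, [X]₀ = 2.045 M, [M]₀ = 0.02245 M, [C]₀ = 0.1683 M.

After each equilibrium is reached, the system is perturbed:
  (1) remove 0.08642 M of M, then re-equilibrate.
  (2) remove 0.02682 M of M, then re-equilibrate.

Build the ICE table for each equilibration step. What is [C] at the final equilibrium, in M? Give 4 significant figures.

Q₀ = 4.5748e+07 vs Keq = 1.269 ⇒ Q>K, reverse
Step 1:
                    E           X           M           C
  init        0.02991       2.045     0.02245      0.1683
  Δ            0.2171     0.07236      0.2171     -0.1447
  eq            0.247       2.117      0.2395     0.02359
  solve Keq expr → x = -0.07236; check Q = 1.269
Then remove 0.08642 M of M.
Step 2:
                    E           X           M           C
  init          0.247       2.117      0.1531     0.02359
  Δ           0.01322    0.004406     0.01322   -0.008813
  eq           0.2602       2.122      0.1663     0.01477
  solve Keq expr → x = -0.004406; check Q = 1.269
Then remove 0.02682 M of M.
Step 3:
                    E           X           M           C
  init         0.2602       2.122      0.1395     0.01477
  Δ          0.003987    0.001329    0.003987   -0.002658
  eq           0.2642       2.123      0.1435     0.01211
  solve Keq expr → x = -0.001329; check Q = 1.269

[C]_eq = 0.01211 M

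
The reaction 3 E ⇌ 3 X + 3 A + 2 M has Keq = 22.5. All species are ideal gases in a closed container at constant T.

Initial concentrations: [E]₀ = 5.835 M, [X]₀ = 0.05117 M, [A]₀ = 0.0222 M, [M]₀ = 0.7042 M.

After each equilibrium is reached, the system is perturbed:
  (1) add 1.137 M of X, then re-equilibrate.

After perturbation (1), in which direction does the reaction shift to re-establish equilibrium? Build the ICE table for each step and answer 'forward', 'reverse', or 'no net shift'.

Direction: reverse

Q₀ = 3.6591e-12 vs Keq = 22.5 ⇒ Q<K, forward
Step 1:
                  E         X         A         M
  Initial     5.835   0.05117    0.0222    0.7042
  Change      -2.35      2.35      2.35     1.567
  Equil       3.485     2.401     2.372     2.271
  solve Keq expr → x = 0.7833; check Q = 22.5
Then add 1.137 M of X.
Step 2:
                  E         X         A         M
  Initial     3.485     3.538     2.372     2.271
  Change     0.3156   -0.3156   -0.3156   -0.2104
  Equil       3.801     3.222     2.056      2.06
  solve Keq expr → x = -0.1052; check Q = 22.5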